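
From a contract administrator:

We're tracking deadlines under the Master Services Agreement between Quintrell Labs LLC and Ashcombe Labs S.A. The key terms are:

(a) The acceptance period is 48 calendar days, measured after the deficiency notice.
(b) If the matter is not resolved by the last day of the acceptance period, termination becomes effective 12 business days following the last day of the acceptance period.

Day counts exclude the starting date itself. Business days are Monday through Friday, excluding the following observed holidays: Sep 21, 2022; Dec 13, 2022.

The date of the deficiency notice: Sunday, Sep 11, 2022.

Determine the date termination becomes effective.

Nov 15, 2022

The last day of the acceptance period: Sep 11, 2022 + 48 days = Oct 29, 2022.
The date termination becomes effective: 12 business days after Saturday, Oct 29, 2022, skipping weekends — Oct 31, Nov 1, Nov 2, Nov 3, …, Nov 11, Nov 14, Nov 15 — lands on Tuesday, Nov 15, 2022.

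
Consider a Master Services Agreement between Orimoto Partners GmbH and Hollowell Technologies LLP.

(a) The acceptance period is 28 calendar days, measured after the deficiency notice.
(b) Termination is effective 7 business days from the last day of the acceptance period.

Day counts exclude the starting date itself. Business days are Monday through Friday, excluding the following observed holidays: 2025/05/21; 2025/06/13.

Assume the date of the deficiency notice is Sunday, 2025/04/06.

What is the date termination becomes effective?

2025/05/13

The last day of the acceptance period: 28 calendar days after 2025/04/06 is 2025/05/04.
From Sunday, 2025/05/04, 7 business days (May 5, May 6, May 7, May 8, May 9, May 12, May 13, skipping weekends) brings us to Tuesday, 2025/05/13, which is the date termination becomes effective.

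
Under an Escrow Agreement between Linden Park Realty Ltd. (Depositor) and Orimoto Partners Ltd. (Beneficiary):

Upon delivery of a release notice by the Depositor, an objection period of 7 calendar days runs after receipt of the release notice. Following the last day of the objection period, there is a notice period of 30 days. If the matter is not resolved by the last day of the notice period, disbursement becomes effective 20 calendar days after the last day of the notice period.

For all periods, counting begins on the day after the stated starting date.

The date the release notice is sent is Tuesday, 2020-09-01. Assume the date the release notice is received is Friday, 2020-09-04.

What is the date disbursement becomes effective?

2020-10-31

The last day of the objection period: 2020-09-04 + 7 days = 2020-09-11.
The last day of the notice period: 2020-09-11 + 30 days = 2020-10-11.
The date disbursement becomes effective: 20 calendar days after 2020-10-11 is 2020-10-31.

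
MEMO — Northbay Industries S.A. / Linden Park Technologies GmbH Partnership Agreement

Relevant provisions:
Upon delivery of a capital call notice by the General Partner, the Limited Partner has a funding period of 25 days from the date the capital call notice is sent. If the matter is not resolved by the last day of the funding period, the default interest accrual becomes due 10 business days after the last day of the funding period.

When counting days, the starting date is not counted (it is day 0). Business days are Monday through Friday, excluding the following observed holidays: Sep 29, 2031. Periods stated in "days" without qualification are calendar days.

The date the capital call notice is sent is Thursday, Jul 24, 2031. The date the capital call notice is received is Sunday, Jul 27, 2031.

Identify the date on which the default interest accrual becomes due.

The last day of the funding period: 25 calendar days after Jul 24, 2031 is Aug 18, 2031.
The date on which the default interest accrual becomes due: counting 10 business days from Monday, Aug 18, 2031 (Aug 19, Aug 20, Aug 21, Aug 22, Aug 25, Aug 26, Aug 27, Aug 28, Aug 29, Sep 1, skipping weekends) reaches Monday, Sep 1, 2031.

Sep 1, 2031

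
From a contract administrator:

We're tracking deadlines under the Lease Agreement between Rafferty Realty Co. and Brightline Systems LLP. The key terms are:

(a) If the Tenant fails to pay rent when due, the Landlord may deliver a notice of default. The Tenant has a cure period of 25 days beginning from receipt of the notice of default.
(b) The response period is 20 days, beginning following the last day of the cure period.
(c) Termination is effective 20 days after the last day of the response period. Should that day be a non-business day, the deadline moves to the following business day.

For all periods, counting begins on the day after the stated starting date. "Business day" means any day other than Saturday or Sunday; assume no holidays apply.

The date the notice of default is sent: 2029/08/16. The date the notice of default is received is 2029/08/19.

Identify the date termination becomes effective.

The last day of the cure period: 25 calendar days after 2029/08/19 is 2029/09/13.
Adding 20 calendar days to 2029/09/13 gives 2029/10/03, which is the last day of the response period.
Adding 20 calendar days to 2029/10/03 gives 2029/10/23, which is the date termination becomes effective. 2029/10/23 is a Tuesday, so no roll-forward applies.

2029/10/23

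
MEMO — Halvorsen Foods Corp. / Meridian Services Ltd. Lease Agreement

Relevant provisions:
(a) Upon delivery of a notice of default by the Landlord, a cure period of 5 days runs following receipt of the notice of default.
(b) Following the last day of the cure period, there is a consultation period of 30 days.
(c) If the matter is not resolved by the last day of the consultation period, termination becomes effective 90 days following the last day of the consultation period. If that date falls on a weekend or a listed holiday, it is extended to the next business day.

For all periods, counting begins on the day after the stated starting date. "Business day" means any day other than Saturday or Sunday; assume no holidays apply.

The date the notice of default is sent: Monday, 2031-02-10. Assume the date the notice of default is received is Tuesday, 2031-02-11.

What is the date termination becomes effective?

Adding 5 calendar days to 2031-02-11 gives 2031-02-16, which is the last day of the cure period.
Adding 30 calendar days to 2031-02-16 gives 2031-03-18, which is the last day of the consultation period.
The date termination becomes effective: 90 calendar days after 2031-03-18 is 2031-06-16. 2031-06-16 is a Monday, so no roll-forward applies.

2031-06-16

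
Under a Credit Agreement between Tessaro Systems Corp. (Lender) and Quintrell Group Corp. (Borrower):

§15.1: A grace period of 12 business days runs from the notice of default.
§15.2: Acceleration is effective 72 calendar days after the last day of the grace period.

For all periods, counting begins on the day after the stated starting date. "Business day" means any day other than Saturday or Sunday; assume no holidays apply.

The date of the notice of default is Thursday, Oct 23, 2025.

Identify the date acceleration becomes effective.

Jan 21, 2026

The last day of the grace period: 12 business days after Thursday, Oct 23, 2025, skipping weekends — Oct 24, Oct 27, Oct 28, Oct 29, …, Nov 6, Nov 7, Nov 10 — lands on Monday, Nov 10, 2025.
Adding 72 calendar days to Nov 10, 2025 gives Jan 21, 2026, which is the date acceleration becomes effective.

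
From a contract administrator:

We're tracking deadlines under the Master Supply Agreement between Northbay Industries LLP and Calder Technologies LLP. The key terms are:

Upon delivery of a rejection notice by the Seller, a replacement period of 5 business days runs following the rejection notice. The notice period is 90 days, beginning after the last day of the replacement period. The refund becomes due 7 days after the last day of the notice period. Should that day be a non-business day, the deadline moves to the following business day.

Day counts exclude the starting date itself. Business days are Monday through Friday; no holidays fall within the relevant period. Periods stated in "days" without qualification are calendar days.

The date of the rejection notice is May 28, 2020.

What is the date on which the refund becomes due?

Sep 9, 2020

The last day of the replacement period: 5 business days after Thursday, May 28, 2020, skipping weekends — May 29, Jun 1, Jun 2, Jun 3, Jun 4 — lands on Thursday, Jun 4, 2020.
Adding 90 calendar days to Jun 4, 2020 gives Sep 2, 2020, which is the last day of the notice period.
The date on which the refund becomes due: Sep 2, 2020 + 7 days = Sep 9, 2020. Sep 9, 2020 is a Wednesday, so no roll-forward applies.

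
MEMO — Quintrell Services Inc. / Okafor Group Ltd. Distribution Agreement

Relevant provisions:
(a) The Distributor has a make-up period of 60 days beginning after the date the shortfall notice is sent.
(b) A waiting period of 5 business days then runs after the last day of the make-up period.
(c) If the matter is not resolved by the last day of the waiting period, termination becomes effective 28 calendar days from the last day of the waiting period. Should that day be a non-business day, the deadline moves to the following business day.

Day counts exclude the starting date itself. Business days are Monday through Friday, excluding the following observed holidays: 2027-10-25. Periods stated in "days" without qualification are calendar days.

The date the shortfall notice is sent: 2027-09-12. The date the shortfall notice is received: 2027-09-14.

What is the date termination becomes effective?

2027-12-16

The last day of the make-up period: 2027-09-12 + 60 days = 2027-11-11.
From Thursday, 2027-11-11, 5 business days (Nov 12, Nov 15, Nov 16, Nov 17, Nov 18, skipping weekends) brings us to Thursday, 2027-11-18, which is the last day of the waiting period.
The date termination becomes effective: 2027-11-18 + 28 days = 2027-12-16. 2027-12-16 is a Thursday and is not a listed holiday, so no roll-forward applies.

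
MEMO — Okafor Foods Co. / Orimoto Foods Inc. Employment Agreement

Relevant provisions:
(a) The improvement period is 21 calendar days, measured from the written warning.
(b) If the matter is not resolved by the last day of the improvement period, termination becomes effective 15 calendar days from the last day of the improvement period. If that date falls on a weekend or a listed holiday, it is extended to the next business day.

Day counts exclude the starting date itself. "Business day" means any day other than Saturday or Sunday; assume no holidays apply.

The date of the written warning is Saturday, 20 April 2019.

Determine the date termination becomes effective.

The last day of the improvement period: 21 calendar days after 20 April 2019 is 11 May 2019.
The date termination becomes effective: 15 calendar days after 11 May 2019 is 26 May 2019. That falls on a Sunday, so it rolls to the next business day, Monday, 27 May 2019.

27 May 2019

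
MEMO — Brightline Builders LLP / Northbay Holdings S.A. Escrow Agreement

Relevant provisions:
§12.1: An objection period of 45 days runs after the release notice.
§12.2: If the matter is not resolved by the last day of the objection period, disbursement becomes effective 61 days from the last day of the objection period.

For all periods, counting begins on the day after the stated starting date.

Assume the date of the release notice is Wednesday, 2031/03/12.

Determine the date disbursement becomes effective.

2031/06/26

The last day of the objection period: 45 calendar days after 2031/03/12 is 2031/04/26.
The date disbursement becomes effective: 61 calendar days after 2031/04/26 is 2031/06/26.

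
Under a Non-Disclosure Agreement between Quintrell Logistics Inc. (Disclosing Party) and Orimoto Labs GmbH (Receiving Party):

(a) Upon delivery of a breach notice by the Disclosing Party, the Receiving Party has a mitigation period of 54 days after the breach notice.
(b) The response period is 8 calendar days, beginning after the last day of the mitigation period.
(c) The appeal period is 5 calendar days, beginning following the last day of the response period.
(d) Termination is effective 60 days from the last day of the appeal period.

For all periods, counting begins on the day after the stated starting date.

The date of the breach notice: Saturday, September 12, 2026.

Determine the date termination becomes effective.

January 17, 2027

The last day of the mitigation period: September 12, 2026 + 54 days = November 5, 2026.
The last day of the response period: 8 calendar days after November 5, 2026 is November 13, 2026.
Adding 5 calendar days to November 13, 2026 gives November 18, 2026, which is the last day of the appeal period.
The date termination becomes effective: 60 calendar days after November 18, 2026 is January 17, 2027.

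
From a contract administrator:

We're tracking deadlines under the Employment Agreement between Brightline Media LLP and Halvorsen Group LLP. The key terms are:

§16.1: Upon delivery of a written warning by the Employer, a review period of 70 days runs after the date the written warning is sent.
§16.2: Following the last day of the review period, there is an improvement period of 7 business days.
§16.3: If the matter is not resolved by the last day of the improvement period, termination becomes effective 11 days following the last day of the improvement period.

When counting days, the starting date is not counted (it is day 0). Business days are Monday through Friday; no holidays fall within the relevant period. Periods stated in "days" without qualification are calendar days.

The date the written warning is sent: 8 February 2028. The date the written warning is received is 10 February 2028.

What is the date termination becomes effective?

8 May 2028

The last day of the review period: 70 calendar days after 8 February 2028 is 18 April 2028.
From Tuesday, 18 April 2028, 7 business days (Apr 19, Apr 20, Apr 21, Apr 24, Apr 25, Apr 26, Apr 27, skipping weekends) brings us to Thursday, 27 April 2028, which is the last day of the improvement period.
Adding 11 calendar days to 27 April 2028 gives 8 May 2028, which is the date termination becomes effective.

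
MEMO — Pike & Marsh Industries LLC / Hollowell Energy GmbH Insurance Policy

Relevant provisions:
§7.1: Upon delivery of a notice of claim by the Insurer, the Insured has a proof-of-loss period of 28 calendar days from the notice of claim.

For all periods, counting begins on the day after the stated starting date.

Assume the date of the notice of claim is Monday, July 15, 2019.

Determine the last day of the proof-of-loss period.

August 12, 2019

The last day of the proof-of-loss period: July 15, 2019 + 28 days = August 12, 2019.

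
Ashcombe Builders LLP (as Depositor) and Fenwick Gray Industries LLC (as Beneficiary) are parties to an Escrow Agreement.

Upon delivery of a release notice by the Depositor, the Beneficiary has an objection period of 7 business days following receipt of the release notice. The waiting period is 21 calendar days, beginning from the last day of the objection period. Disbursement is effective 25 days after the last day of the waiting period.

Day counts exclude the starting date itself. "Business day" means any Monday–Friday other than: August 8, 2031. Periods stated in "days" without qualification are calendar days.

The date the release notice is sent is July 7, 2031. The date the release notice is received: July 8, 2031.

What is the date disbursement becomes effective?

The last day of the objection period: counting 7 business days from Tuesday, July 8, 2031 (Jul 9, Jul 10, Jul 11, Jul 14, Jul 15, Jul 16, Jul 17, skipping weekends) reaches Thursday, July 17, 2031.
The last day of the waiting period: July 17, 2031 + 21 days = August 7, 2031.
The date disbursement becomes effective: 25 calendar days after August 7, 2031 is September 1, 2031.

September 1, 2031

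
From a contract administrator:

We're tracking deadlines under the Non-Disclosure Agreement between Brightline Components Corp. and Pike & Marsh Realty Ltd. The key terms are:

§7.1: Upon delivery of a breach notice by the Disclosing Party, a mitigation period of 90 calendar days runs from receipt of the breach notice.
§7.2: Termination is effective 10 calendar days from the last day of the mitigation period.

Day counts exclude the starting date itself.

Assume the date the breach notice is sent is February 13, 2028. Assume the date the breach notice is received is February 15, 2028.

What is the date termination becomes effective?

May 25, 2028

The last day of the mitigation period: 90 calendar days after February 15, 2028 is May 15, 2028.
Adding 10 calendar days to May 15, 2028 gives May 25, 2028, which is the date termination becomes effective.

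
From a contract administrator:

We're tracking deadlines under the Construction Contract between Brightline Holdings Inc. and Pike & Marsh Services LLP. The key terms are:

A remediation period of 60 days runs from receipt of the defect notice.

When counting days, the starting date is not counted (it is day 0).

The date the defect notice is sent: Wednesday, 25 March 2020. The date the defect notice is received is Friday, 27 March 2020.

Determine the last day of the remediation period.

The last day of the remediation period: 60 calendar days after 27 March 2020 is 26 May 2020.

26 May 2020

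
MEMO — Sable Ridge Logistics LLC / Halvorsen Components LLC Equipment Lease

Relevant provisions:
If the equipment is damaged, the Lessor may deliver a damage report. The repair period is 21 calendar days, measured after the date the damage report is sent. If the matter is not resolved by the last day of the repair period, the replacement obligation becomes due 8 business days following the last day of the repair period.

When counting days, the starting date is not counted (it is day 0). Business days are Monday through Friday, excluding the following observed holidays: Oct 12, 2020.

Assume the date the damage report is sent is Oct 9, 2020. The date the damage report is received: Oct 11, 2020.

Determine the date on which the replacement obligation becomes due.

Adding 21 calendar days to Oct 9, 2020 gives Oct 30, 2020, which is the last day of the repair period.
From Friday, Oct 30, 2020, 8 business days (Nov 2, Nov 3, Nov 4, Nov 5, Nov 6, Nov 9, Nov 10, Nov 11, skipping weekends) brings us to Wednesday, Nov 11, 2020, which is the date on which the replacement obligation becomes due.

Nov 11, 2020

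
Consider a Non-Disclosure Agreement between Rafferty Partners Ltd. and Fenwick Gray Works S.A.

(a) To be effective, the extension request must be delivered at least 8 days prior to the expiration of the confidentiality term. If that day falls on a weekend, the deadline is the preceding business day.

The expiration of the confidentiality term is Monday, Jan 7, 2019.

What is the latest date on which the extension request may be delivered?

Dec 28, 2018

Jan 7, 2019 minus 8 days is Dec 30, 2018. That is a Sunday, so the deadline moves back to Friday, Dec 28, 2018.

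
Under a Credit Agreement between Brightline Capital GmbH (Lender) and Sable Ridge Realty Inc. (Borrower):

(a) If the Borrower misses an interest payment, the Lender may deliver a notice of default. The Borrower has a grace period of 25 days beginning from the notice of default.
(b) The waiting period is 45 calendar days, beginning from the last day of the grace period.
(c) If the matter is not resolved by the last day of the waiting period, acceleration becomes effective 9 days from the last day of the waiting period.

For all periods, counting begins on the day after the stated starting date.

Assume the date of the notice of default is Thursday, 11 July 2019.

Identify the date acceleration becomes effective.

The last day of the grace period: 11 July 2019 + 25 days = 5 August 2019.
The last day of the waiting period: 5 August 2019 + 45 days = 19 September 2019.
The date acceleration becomes effective: 19 September 2019 + 9 days = 28 September 2019.

28 September 2019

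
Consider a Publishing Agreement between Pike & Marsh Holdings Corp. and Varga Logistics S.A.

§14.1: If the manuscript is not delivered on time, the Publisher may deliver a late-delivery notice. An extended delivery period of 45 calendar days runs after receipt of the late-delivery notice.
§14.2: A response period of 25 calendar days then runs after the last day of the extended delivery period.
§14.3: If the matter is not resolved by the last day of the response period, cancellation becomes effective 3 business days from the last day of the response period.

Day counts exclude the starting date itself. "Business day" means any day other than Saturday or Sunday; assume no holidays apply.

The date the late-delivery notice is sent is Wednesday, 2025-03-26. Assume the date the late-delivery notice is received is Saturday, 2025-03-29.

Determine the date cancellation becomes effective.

The last day of the extended delivery period: 2025-03-29 + 45 days = 2025-05-13.
Adding 25 calendar days to 2025-05-13 gives 2025-06-07, which is the last day of the response period.
From Saturday, 2025-06-07, 3 business days (Jun 9, Jun 10, Jun 11, skipping weekends) brings us to Wednesday, 2025-06-11, which is the date cancellation becomes effective.

2025-06-11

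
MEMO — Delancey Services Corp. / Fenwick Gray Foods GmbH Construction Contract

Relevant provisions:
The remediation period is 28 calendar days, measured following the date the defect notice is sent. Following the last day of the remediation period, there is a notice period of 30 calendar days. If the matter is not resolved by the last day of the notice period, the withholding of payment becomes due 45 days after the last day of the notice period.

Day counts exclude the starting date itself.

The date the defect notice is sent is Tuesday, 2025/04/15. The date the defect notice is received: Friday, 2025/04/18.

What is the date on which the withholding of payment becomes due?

2025/07/27

The last day of the remediation period: 28 calendar days after 2025/04/15 is 2025/05/13.
The last day of the notice period: 2025/05/13 + 30 days = 2025/06/12.
The date on which the withholding of payment becomes due: 45 calendar days after 2025/06/12 is 2025/07/27.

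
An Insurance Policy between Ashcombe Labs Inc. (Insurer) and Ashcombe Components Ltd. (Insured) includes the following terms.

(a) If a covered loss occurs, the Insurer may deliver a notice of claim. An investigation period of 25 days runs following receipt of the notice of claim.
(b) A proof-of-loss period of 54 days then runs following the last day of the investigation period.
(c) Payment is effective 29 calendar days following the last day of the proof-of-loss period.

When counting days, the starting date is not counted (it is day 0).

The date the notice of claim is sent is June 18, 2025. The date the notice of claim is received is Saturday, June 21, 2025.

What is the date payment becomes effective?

October 7, 2025

The last day of the investigation period: 25 calendar days after June 21, 2025 is July 16, 2025.
The last day of the proof-of-loss period: July 16, 2025 + 54 days = September 8, 2025.
The date payment becomes effective: 29 calendar days after September 8, 2025 is October 7, 2025.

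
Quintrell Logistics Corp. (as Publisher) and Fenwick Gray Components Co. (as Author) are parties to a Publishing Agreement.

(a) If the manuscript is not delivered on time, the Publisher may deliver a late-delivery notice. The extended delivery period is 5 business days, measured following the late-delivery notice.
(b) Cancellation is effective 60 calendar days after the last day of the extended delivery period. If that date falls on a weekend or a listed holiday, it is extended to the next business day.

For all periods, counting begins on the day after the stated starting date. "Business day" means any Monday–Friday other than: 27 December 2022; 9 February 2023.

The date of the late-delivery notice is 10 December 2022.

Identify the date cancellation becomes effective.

14 February 2023

From Saturday, 10 December 2022, 5 business days (Dec 12, Dec 13, Dec 14, Dec 15, Dec 16, skipping weekends) brings us to Friday, 16 December 2022, which is the last day of the extended delivery period.
The date cancellation becomes effective: 60 calendar days after 16 December 2022 is 14 February 2023. 14 February 2023 is a Tuesday and is not a listed holiday, so no roll-forward applies.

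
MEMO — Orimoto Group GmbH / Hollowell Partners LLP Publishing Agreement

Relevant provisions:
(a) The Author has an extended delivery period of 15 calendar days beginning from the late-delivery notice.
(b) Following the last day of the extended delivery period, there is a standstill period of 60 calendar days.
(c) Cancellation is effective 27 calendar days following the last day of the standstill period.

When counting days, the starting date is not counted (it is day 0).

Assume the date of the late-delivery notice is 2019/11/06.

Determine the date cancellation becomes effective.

The last day of the extended delivery period: 2019/11/06 + 15 days = 2019/11/21.
Adding 60 calendar days to 2019/11/21 gives 2020/01/20, which is the last day of the standstill period.
The date cancellation becomes effective: 27 calendar days after 2020/01/20 is 2020/02/16.

2020/02/16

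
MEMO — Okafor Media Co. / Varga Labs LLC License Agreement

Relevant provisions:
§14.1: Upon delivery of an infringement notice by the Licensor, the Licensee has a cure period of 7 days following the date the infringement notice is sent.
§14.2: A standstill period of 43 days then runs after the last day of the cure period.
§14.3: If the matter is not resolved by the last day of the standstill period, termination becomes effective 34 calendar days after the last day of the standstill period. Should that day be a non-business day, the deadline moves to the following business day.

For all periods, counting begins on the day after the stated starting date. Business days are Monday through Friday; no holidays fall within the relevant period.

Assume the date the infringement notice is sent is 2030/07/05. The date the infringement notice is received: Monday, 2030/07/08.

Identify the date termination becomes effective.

2030/09/27

The last day of the cure period: 7 calendar days after 2030/07/05 is 2030/07/12.
The last day of the standstill period: 2030/07/12 + 43 days = 2030/08/24.
The date termination becomes effective: 34 calendar days after 2030/08/24 is 2030/09/27. 2030/09/27 is a Friday, so no roll-forward applies.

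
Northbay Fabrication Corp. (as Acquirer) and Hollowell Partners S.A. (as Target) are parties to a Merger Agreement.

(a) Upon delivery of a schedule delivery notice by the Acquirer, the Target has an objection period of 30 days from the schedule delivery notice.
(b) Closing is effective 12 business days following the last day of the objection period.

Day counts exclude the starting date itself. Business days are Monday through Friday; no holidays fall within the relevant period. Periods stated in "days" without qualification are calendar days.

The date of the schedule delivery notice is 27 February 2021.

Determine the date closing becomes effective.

14 April 2021

The last day of the objection period: 27 February 2021 + 30 days = 29 March 2021.
The date closing becomes effective: 12 business days after Monday, 29 March 2021, skipping weekends — Mar 30, Mar 31, Apr 1, Apr 2, …, Apr 12, Apr 13, Apr 14 — lands on Wednesday, 14 April 2021.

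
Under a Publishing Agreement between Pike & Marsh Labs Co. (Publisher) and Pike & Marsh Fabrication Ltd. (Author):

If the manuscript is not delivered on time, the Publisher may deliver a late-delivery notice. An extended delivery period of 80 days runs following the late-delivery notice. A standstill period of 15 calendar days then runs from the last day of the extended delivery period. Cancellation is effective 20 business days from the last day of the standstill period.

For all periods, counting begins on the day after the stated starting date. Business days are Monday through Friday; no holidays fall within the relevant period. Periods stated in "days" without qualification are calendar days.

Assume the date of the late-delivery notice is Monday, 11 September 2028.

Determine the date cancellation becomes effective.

The last day of the extended delivery period: 11 September 2028 + 80 days = 30 November 2028.
The last day of the standstill period: 30 November 2028 + 15 days = 15 December 2028.
The date cancellation becomes effective: counting 20 business days from Friday, 15 December 2028 (Dec 18, Dec 19, Dec 20, Dec 21, …, Jan 10, Jan 11, Jan 12, skipping weekends) reaches Friday, 12 January 2029.

12 January 2029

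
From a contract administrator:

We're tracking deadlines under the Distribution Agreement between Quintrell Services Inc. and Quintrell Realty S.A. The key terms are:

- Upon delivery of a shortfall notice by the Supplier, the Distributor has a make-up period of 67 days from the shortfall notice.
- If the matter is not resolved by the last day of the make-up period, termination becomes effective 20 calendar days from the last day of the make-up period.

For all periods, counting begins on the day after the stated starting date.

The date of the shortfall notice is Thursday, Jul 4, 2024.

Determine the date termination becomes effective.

Sep 29, 2024

The last day of the make-up period: Jul 4, 2024 + 67 days = Sep 9, 2024.
The date termination becomes effective: Sep 9, 2024 + 20 days = Sep 29, 2024.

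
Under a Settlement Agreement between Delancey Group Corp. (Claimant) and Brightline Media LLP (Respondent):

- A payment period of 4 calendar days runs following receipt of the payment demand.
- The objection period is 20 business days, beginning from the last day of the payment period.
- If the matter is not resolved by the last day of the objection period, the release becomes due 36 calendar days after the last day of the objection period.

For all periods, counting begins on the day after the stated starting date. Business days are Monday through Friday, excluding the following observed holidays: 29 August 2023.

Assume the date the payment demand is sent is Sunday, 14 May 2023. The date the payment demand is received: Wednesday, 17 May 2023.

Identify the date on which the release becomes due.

22 July 2023

Adding 4 calendar days to 17 May 2023 gives 21 May 2023, which is the last day of the payment period.
The last day of the objection period: counting 20 business days from Sunday, 21 May 2023 (May 22, May 23, May 24, May 25, …, Jun 14, Jun 15, Jun 16, skipping weekends) reaches Friday, 16 June 2023.
The date on which the release becomes due: 36 calendar days after 16 June 2023 is 22 July 2023.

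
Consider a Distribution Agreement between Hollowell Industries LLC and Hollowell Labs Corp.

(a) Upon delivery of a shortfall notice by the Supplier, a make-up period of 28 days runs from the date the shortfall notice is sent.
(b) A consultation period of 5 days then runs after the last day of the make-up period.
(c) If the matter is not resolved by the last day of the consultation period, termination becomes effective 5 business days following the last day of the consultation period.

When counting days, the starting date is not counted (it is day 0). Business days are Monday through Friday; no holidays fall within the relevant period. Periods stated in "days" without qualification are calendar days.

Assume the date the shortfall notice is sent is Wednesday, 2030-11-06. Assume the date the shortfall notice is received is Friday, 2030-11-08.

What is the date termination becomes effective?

2030-12-16

Adding 28 calendar days to 2030-11-06 gives 2030-12-04, which is the last day of the make-up period.
The last day of the consultation period: 5 calendar days after 2030-12-04 is 2030-12-09.
The date termination becomes effective: 5 business days after Monday, 2030-12-09, skipping weekends — Dec 10, Dec 11, Dec 12, Dec 13, Dec 16 — lands on Monday, 2030-12-16.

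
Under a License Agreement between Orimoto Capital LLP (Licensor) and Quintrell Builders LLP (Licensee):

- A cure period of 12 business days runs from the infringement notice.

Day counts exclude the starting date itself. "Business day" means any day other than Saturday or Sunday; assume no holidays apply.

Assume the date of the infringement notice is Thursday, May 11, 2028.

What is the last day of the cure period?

The last day of the cure period: counting 12 business days from Thursday, May 11, 2028 (May 12, May 15, May 16, May 17, …, May 25, May 26, May 29, skipping weekends) reaches Monday, May 29, 2028.

May 29, 2028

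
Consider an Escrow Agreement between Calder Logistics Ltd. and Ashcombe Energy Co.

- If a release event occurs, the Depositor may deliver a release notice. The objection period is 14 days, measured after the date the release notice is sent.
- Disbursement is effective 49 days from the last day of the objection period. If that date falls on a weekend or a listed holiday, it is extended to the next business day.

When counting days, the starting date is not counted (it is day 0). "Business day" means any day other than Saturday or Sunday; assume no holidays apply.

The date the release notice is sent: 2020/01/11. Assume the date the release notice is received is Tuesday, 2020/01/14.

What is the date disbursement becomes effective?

The last day of the objection period: 14 calendar days after 2020/01/11 is 2020/01/25.
The date disbursement becomes effective: 49 calendar days after 2020/01/25 is 2020/03/14. That falls on a Saturday, so it rolls to the next business day, Monday, 2020/03/16.

2020/03/16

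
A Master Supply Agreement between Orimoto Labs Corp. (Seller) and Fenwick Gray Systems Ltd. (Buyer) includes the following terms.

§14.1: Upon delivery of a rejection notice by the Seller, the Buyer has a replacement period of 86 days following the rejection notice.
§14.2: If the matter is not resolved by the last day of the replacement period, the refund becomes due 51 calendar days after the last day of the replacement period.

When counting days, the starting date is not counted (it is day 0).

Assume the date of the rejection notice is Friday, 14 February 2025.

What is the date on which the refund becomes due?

The last day of the replacement period: 14 February 2025 + 86 days = 11 May 2025.
The date on which the refund becomes due: 11 May 2025 + 51 days = 1 July 2025.

1 July 2025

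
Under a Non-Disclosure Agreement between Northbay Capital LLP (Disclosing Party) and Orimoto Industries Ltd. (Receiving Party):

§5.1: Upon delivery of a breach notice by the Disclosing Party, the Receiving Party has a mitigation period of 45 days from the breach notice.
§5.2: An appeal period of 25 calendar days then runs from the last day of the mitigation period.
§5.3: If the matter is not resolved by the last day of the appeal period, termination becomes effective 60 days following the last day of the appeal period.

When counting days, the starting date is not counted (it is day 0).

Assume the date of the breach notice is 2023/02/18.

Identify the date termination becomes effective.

The last day of the mitigation period: 2023/02/18 + 45 days = 2023/04/04.
The last day of the appeal period: 25 calendar days after 2023/04/04 is 2023/04/29.
The date termination becomes effective: 60 calendar days after 2023/04/29 is 2023/06/28.

2023/06/28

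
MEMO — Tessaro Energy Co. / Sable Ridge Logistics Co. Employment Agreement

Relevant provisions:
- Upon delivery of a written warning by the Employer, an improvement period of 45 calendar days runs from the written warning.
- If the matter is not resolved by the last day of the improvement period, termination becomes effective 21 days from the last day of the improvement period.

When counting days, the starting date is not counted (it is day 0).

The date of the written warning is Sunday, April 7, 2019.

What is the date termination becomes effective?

The last day of the improvement period: 45 calendar days after April 7, 2019 is May 22, 2019.
The date termination becomes effective: 21 calendar days after May 22, 2019 is June 12, 2019.

June 12, 2019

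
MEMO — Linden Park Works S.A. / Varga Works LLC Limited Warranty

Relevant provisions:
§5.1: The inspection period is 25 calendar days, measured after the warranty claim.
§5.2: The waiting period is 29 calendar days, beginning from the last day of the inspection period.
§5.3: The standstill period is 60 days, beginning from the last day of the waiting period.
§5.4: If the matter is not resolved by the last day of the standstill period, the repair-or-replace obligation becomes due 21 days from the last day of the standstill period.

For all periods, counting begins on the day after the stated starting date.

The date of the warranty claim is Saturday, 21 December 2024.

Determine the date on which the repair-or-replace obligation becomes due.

5 May 2025

The last day of the inspection period: 25 calendar days after 21 December 2024 is 15 January 2025.
Adding 29 calendar days to 15 January 2025 gives 13 February 2025, which is the last day of the waiting period.
Adding 60 calendar days to 13 February 2025 gives 14 April 2025, which is the last day of the standstill period.
Adding 21 calendar days to 14 April 2025 gives 5 May 2025, which is the date on which the repair-or-replace obligation becomes due.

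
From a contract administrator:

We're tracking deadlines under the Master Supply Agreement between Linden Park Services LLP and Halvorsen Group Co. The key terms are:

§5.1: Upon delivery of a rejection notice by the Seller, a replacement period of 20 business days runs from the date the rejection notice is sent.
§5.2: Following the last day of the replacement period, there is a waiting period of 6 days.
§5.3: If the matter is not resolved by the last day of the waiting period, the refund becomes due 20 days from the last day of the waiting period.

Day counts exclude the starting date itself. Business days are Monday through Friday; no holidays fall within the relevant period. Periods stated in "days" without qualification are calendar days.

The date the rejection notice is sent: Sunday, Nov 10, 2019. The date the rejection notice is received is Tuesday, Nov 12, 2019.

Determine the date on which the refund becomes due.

The last day of the replacement period: 20 business days after Sunday, Nov 10, 2019, skipping weekends — Nov 11, Nov 12, Nov 13, Nov 14, …, Dec 4, Dec 5, Dec 6 — lands on Friday, Dec 6, 2019.
The last day of the waiting period: 6 calendar days after Dec 6, 2019 is Dec 12, 2019.
Adding 20 calendar days to Dec 12, 2019 gives Jan 1, 2020, which is the date on which the refund becomes due.

Jan 1, 2020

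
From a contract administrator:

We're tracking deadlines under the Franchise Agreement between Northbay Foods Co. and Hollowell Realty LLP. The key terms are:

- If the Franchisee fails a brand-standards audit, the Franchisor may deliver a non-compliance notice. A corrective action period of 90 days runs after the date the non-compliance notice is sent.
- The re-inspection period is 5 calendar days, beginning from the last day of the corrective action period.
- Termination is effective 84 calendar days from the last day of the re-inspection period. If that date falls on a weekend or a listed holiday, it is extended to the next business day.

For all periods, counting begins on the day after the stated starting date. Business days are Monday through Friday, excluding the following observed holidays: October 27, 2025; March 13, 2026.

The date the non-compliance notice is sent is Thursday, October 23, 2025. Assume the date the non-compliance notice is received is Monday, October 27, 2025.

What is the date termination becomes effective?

The last day of the corrective action period: 90 calendar days after October 23, 2025 is January 21, 2026.
Adding 5 calendar days to January 21, 2026 gives January 26, 2026, which is the last day of the re-inspection period.
Adding 84 calendar days to January 26, 2026 gives April 20, 2026, which is the date termination becomes effective. April 20, 2026 is a Monday and is not a listed holiday, so no roll-forward applies.

April 20, 2026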